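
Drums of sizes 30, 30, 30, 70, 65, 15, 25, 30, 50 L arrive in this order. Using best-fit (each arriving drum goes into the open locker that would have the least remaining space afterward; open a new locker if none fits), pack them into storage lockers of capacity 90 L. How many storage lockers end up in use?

  30 → locker 1 (new)  [load 30/90]
  30 → locker 1  [load 60/90]
  30 → locker 1  [load 90/90]
  70 → locker 2 (new)  [load 70/90]
  65 → locker 3 (new)  [load 65/90]
  15 → locker 2  [load 85/90]
  25 → locker 3  [load 90/90]
  30 → locker 4 (new)  [load 30/90]
  50 → locker 4  [load 80/90]
4 storage lockers opened.

4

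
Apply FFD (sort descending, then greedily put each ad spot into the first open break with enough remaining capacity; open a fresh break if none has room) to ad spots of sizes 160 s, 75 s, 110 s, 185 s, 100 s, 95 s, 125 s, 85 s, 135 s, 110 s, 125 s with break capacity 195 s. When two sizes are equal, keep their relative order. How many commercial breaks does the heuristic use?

8

Sorted descending: 185, 160, 135, 125, 125, 110, 110, 100, 95, 85, 75.
  185 → break 1 (new)  [load 185/195]
  160 → break 2 (new)  [load 160/195]
  135 → break 3 (new)  [load 135/195]
  125 → break 4 (new)  [load 125/195]
  125 → break 5 (new)  [load 125/195]
  110 → break 6 (new)  [load 110/195]
  110 → break 7 (new)  [load 110/195]
  100 → break 8 (new)  [load 100/195]
  95 → break 8  [load 195/195]
  85 → break 6  [load 195/195]
  75 → break 7  [load 185/195]
8 commercial breaks opened.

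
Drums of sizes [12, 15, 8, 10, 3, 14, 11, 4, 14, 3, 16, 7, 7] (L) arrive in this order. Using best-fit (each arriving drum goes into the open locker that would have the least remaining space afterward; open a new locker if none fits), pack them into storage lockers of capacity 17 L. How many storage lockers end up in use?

8

  12 → locker 1 (new)  [load 12/17]
  15 → locker 2 (new)  [load 15/17]
  8 → locker 3 (new)  [load 8/17]
  10 → locker 4 (new)  [load 10/17]
  3 → locker 1  [load 15/17]
  14 → locker 5 (new)  [load 14/17]
  11 → locker 6 (new)  [load 11/17]
  4 → locker 6  [load 15/17]
  14 → locker 7 (new)  [load 14/17]
  3 → locker 5  [load 17/17]
  16 → locker 8 (new)  [load 16/17]
  7 → locker 4  [load 17/17]
  7 → locker 3  [load 15/17]
8 storage lockers opened.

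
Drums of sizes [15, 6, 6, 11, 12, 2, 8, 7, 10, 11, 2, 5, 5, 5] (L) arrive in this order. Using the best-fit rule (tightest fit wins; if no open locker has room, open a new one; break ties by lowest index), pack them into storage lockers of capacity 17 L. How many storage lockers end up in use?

7

  15 → locker 1 (new)  [load 15/17]
  6 → locker 2 (new)  [load 6/17]
  6 → locker 2  [load 12/17]
  11 → locker 3 (new)  [load 11/17]
  12 → locker 4 (new)  [load 12/17]
  2 → locker 1  [load 17/17]
  8 → locker 5 (new)  [load 8/17]
  7 → locker 5  [load 15/17]
  10 → locker 6 (new)  [load 10/17]
  11 → locker 7 (new)  [load 11/17]
  2 → locker 5  [load 17/17]
  5 → locker 2  [load 17/17]
  5 → locker 4  [load 17/17]
  5 → locker 3  [load 16/17]
7 storage lockers opened.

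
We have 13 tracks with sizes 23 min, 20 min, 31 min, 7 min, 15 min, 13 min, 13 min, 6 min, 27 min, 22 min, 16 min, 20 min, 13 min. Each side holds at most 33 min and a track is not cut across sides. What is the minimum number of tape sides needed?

8

Total = 31 + 27 + 23 + 22 + 20 + 20 + 16 + 15 + 13 + 13 + 13 + 7 + 6 = 226 min.
Lower bound: ⌈226/33⌉ = 7 tape sides.
A packing using 8 tape sides:
  side 1: 31 = 31
  side 2: 27 + 6 = 33
  side 3: 23 + 7 = 30
  side 4: 22 = 22
  side 5: 20 + 13 = 33
  side 6: 20 + 13 = 33
  side 7: 16 + 15 = 31
  side 8: 13 = 13
No arrangement into 7 tape sides stays within capacity, so 8 is optimal.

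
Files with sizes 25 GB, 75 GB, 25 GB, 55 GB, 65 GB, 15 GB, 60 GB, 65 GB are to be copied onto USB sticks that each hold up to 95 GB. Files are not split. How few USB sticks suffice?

5

Total = 75 + 65 + 65 + 60 + 55 + 25 + 25 + 15 = 385 GB.
Lower bound: ⌈385/95⌉ = 5 USB sticks.
A packing using 5 USB sticks:
  USB stick 1: 75 + 15 = 90
  USB stick 2: 65 + 25 = 90
  USB stick 3: 65 + 25 = 90
  USB stick 4: 60 = 60
  USB stick 5: 55 = 55
This matches the lower bound, so 5 is optimal.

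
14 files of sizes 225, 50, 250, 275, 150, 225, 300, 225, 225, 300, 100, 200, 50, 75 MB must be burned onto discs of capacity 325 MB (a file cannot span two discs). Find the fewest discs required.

10

Total = 300 + 300 + 275 + 250 + 225 + 225 + 225 + 225 + 200 + 150 + 100 + 75 + 50 + 50 = 2650 MB.
Lower bound: ⌈2650/325⌉ = 9 discs.
A packing using 10 discs:
  disc 1: 300 = 300
  disc 2: 300 = 300
  disc 3: 275 + 50 = 325
  disc 4: 250 + 75 = 325
  disc 5: 225 + 100 = 325
  disc 6: 225 + 50 = 275
  disc 7: 225 = 225
  disc 8: 225 = 225
  disc 9: 200 = 200
  disc 10: 150 = 150
No arrangement into 9 discs stays within capacity, so 10 is optimal.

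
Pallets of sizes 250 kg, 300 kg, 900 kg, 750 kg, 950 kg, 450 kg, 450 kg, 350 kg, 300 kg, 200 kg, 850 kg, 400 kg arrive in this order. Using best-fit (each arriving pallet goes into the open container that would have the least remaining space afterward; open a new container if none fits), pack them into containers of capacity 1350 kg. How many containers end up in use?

5

  250 → container 1 (new)  [load 250/1350]
  300 → container 1  [load 550/1350]
  900 → container 2 (new)  [load 900/1350]
  750 → container 1  [load 1300/1350]
  950 → container 3 (new)  [load 950/1350]
  450 → container 2  [load 1350/1350]
  450 → container 4 (new)  [load 450/1350]
  350 → container 3  [load 1300/1350]
  300 → container 4  [load 750/1350]
  200 → container 4  [load 950/1350]
  850 → container 5 (new)  [load 850/1350]
  400 → container 4  [load 1350/1350]
5 containers opened.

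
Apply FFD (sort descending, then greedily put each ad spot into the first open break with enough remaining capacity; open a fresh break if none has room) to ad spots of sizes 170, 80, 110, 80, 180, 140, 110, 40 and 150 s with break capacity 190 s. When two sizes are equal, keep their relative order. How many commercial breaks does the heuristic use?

Sorted descending: 180, 170, 150, 140, 110, 110, 80, 80, 40.
  180 → break 1 (new)  [load 180/190]
  170 → break 2 (new)  [load 170/190]
  150 → break 3 (new)  [load 150/190]
  140 → break 4 (new)  [load 140/190]
  110 → break 5 (new)  [load 110/190]
  110 → break 6 (new)  [load 110/190]
  80 → break 5  [load 190/190]
  80 → break 6  [load 190/190]
  40 → break 3  [load 190/190]
6 commercial breaks opened.

6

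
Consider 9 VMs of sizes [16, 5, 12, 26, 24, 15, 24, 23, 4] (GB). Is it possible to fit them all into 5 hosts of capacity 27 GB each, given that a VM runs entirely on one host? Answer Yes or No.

Total = 149 GB; ⌈149/27⌉ = 6.
At least 6 hosts are required, but only 5 are allowed.

No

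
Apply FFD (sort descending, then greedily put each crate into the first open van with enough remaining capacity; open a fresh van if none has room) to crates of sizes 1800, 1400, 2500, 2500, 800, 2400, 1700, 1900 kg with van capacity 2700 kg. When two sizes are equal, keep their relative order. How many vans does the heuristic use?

7

Sorted descending: 2500, 2500, 2400, 1900, 1800, 1700, 1400, 800.
  2500 → van 1 (new)  [load 2500/2700]
  2500 → van 2 (new)  [load 2500/2700]
  2400 → van 3 (new)  [load 2400/2700]
  1900 → van 4 (new)  [load 1900/2700]
  1800 → van 5 (new)  [load 1800/2700]
  1700 → van 6 (new)  [load 1700/2700]
  1400 → van 7 (new)  [load 1400/2700]
  800 → van 4  [load 2700/2700]
7 vans opened.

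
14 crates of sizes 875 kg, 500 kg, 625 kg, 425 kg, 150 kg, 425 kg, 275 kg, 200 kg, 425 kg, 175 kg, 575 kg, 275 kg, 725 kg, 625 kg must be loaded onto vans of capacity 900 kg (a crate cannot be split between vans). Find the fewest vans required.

Total = 875 + 725 + 625 + 625 + 575 + 500 + 425 + 425 + 425 + 275 + 275 + 200 + 175 + 150 = 6275 kg.
Lower bound: ⌈6275/900⌉ = 7 vans.
A packing using 8 vans:
  van 1: 875 = 875
  van 2: 725 + 175 = 900
  van 3: 625 + 275 = 900
  van 4: 625 + 275 = 900
  van 5: 575 + 200 = 775
  van 6: 500 + 150 = 650
  van 7: 425 + 425 = 850
  van 8: 425 = 425
No arrangement into 7 vans stays within capacity, so 8 is optimal.

8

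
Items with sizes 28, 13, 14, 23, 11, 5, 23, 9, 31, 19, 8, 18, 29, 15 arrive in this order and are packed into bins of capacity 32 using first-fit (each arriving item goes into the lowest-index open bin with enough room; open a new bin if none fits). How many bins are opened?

9

  28 → bin 1 (new)  [load 28/32]
  13 → bin 2 (new)  [load 13/32]
  14 → bin 2  [load 27/32]
  23 → bin 3 (new)  [load 23/32]
  11 → bin 4 (new)  [load 11/32]
  5 → bin 2  [load 32/32]
  23 → bin 5 (new)  [load 23/32]
  9 → bin 3  [load 32/32]
  31 → bin 6 (new)  [load 31/32]
  19 → bin 4  [load 30/32]
  8 → bin 5  [load 31/32]
  18 → bin 7 (new)  [load 18/32]
  29 → bin 8 (new)  [load 29/32]
  15 → bin 9 (new)  [load 15/32]
9 bins opened.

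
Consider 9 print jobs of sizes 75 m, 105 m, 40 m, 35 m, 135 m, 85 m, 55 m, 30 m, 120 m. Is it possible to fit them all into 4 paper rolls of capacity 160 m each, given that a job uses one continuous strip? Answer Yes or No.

No

Total = 680 m; ⌈680/160⌉ = 5.
At least 5 paper rolls are required, but only 4 are allowed.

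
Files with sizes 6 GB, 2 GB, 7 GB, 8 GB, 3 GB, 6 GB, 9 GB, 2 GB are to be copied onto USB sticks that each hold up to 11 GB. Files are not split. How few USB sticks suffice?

Total = 9 + 8 + 7 + 6 + 6 + 3 + 2 + 2 = 43 GB.
Lower bound: ⌈43/11⌉ = 4 USB sticks.
Also, 5 files each exceed 11/2 GB, and no two of those can share a USB stick, so at least 5 USB sticks are needed.
A packing using 5 USB sticks:
  USB stick 1: 9 + 2 = 11
  USB stick 2: 8 + 3 = 11
  USB stick 3: 7 + 2 = 9
  USB stick 4: 6 = 6
  USB stick 5: 6 = 6
This matches the lower bound, so 5 is optimal.

5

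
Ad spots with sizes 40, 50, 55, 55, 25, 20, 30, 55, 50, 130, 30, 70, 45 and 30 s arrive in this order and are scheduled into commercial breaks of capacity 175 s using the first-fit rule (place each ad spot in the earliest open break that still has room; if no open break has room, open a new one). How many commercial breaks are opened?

5

  40 → break 1 (new)  [load 40/175]
  50 → break 1  [load 90/175]
  55 → break 1  [load 145/175]
  55 → break 2 (new)  [load 55/175]
  25 → break 1  [load 170/175]
  20 → break 2  [load 75/175]
  30 → break 2  [load 105/175]
  55 → break 2  [load 160/175]
  50 → break 3 (new)  [load 50/175]
  130 → break 4 (new)  [load 130/175]
  30 → break 3  [load 80/175]
  70 → break 3  [load 150/175]
  45 → break 4  [load 175/175]
  30 → break 5 (new)  [load 30/175]
5 commercial breaks opened.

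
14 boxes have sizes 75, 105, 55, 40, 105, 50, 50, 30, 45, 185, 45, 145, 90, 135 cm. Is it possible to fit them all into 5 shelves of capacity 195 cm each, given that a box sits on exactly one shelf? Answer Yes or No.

No

Total = 1155 cm; ⌈1155/195⌉ = 6.
At least 6 shelves are required, but only 5 are allowed.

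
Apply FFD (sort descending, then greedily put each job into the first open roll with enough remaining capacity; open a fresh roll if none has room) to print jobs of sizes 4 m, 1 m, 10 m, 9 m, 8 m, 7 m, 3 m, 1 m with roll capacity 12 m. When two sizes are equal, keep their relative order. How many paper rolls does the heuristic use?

Sorted descending: 10, 9, 8, 7, 4, 3, 1, 1.
  10 → roll 1 (new)  [load 10/12]
  9 → roll 2 (new)  [load 9/12]
  8 → roll 3 (new)  [load 8/12]
  7 → roll 4 (new)  [load 7/12]
  4 → roll 3  [load 12/12]
  3 → roll 2  [load 12/12]
  1 → roll 1  [load 11/12]
  1 → roll 1  [load 12/12]
4 paper rolls opened.

4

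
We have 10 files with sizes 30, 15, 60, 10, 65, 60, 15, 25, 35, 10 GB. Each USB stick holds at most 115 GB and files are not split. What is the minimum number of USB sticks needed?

Total = 65 + 60 + 60 + 35 + 30 + 25 + 15 + 15 + 10 + 10 = 325 GB.
Lower bound: ⌈325/115⌉ = 3 USB sticks.
A packing using 3 USB sticks:
  USB stick 1: 65 + 35 + 15 = 115
  USB stick 2: 60 + 30 + 25 = 115
  USB stick 3: 60 + 15 + 10 + 10 = 95
This matches the lower bound, so 3 is optimal.

3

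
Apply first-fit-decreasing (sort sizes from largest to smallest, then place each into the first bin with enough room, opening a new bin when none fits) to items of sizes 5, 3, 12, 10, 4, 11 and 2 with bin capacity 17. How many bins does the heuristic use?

Sorted descending: 12, 11, 10, 5, 4, 3, 2.
  12 → bin 1 (new)  [load 12/17]
  11 → bin 2 (new)  [load 11/17]
  10 → bin 3 (new)  [load 10/17]
  5 → bin 1  [load 17/17]
  4 → bin 2  [load 15/17]
  3 → bin 3  [load 13/17]
  2 → bin 2  [load 17/17]
3 bins opened.

3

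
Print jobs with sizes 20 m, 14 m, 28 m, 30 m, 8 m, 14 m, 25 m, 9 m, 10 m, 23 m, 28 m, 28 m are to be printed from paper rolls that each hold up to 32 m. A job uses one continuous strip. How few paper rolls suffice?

Total = 30 + 28 + 28 + 28 + 25 + 23 + 20 + 14 + 14 + 10 + 9 + 8 = 237 m.
Lower bound: ⌈237/32⌉ = 8 paper rolls.
A packing using 9 paper rolls:
  roll 1: 30 = 30
  roll 2: 28 = 28
  roll 3: 28 = 28
  roll 4: 28 = 28
  roll 5: 25 = 25
  roll 6: 23 + 9 = 32
  roll 7: 20 + 10 = 30
  roll 8: 14 + 14 = 28
  roll 9: 8 = 8
No arrangement into 8 paper rolls stays within capacity, so 9 is optimal.

9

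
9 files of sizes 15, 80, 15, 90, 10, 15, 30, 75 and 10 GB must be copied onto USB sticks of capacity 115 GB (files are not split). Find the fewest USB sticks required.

3

Total = 90 + 80 + 75 + 30 + 15 + 15 + 15 + 10 + 10 = 340 GB.
Lower bound: ⌈340/115⌉ = 3 USB sticks.
A packing using 3 USB sticks:
  USB stick 1: 90 + 15 + 10 = 115
  USB stick 2: 80 + 30 = 110
  USB stick 3: 75 + 15 + 15 + 10 = 115
This matches the lower bound, so 3 is optimal.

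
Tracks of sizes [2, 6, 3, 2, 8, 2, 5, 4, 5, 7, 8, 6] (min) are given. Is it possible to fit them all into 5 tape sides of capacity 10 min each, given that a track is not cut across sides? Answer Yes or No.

Total = 58 min; ⌈58/10⌉ = 6.
At least 6 tape sides are required, but only 5 are allowed.

No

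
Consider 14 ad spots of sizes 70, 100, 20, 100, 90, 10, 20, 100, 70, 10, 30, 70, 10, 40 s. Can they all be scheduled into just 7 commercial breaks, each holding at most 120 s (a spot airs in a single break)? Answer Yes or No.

Yes

A valid assignment using 7 commercial breaks:
  break 1: 100 + 20 = 120
  break 2: 100 + 20 = 120
  break 3: 100 + 10 + 10 = 120
  break 4: 90 + 30 = 120
  break 5: 70 + 40 + 10 = 120
  break 6: 70 = 70
  break 7: 70 = 70
Every load is within 120 s, so 7 commercial breaks suffice.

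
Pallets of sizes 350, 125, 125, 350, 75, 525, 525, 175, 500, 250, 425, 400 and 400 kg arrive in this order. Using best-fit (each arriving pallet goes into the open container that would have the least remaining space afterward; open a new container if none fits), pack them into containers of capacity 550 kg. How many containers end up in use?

  350 → container 1 (new)  [load 350/550]
  125 → container 1  [load 475/550]
  125 → container 2 (new)  [load 125/550]
  350 → container 2  [load 475/550]
  75 → container 1  [load 550/550]
  525 → container 3 (new)  [load 525/550]
  525 → container 4 (new)  [load 525/550]
  175 → container 5 (new)  [load 175/550]
  500 → container 6 (new)  [load 500/550]
  250 → container 5  [load 425/550]
  425 → container 7 (new)  [load 425/550]
  400 → container 8 (new)  [load 400/550]
  400 → container 9 (new)  [load 400/550]
9 containers opened.

9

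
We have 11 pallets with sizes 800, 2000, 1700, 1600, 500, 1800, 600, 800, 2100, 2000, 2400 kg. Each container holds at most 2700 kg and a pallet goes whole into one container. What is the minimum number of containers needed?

7

Total = 2400 + 2100 + 2000 + 2000 + 1800 + 1700 + 1600 + 800 + 800 + 600 + 500 = 16300 kg.
Lower bound: ⌈16300/2700⌉ = 7 containers.
A packing using 7 containers:
  container 1: 2400 = 2400
  container 2: 2100 + 600 = 2700
  container 3: 2000 + 500 = 2500
  container 4: 2000 = 2000
  container 5: 1800 + 800 = 2600
  container 6: 1700 + 800 = 2500
  container 7: 1600 = 1600
This matches the lower bound, so 7 is optimal.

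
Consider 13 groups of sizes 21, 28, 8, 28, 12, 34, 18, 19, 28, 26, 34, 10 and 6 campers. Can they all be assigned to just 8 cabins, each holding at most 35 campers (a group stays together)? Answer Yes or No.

No

Total = 272 campers; ⌈272/35⌉ = 8.
9 groups each exceed half the capacity and cannot share a cabin, forcing at least 9 cabins.
At least 9 cabins are required, but only 8 are allowed.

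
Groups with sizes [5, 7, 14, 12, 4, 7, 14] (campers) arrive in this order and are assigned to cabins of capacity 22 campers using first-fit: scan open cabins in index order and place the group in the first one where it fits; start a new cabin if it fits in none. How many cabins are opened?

4

  5 → cabin 1 (new)  [load 5/22]
  7 → cabin 1  [load 12/22]
  14 → cabin 2 (new)  [load 14/22]
  12 → cabin 3 (new)  [load 12/22]
  4 → cabin 1  [load 16/22]
  7 → cabin 2  [load 21/22]
  14 → cabin 4 (new)  [load 14/22]
4 cabins opened.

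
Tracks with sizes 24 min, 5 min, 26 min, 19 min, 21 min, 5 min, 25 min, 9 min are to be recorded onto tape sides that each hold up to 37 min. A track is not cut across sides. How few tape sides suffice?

Total = 26 + 25 + 24 + 21 + 19 + 9 + 5 + 5 = 134 min.
Lower bound: ⌈134/37⌉ = 4 tape sides.
Also, 5 tracks each exceed 37/2 min, and no two of those can share a side, so at least 5 tape sides are needed.
A packing using 5 tape sides:
  side 1: 26 + 9 = 35
  side 2: 25 + 5 + 5 = 35
  side 3: 24 = 24
  side 4: 21 = 21
  side 5: 19 = 19
This matches the lower bound, so 5 is optimal.

5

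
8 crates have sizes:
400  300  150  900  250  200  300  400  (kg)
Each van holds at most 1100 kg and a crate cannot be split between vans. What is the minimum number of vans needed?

3

Total = 900 + 400 + 400 + 300 + 300 + 250 + 200 + 150 = 2900 kg.
Lower bound: ⌈2900/1100⌉ = 3 vans.
A packing using 3 vans:
  van 1: 900 + 200 = 1100
  van 2: 400 + 400 + 300 = 1100
  van 3: 300 + 250 + 150 = 700
This matches the lower bound, so 3 is optimal.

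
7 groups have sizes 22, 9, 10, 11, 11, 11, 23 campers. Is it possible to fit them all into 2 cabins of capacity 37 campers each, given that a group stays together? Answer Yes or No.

No

Total = 97 campers; ⌈97/37⌉ = 3.
At least 3 cabins are required, but only 2 are allowed.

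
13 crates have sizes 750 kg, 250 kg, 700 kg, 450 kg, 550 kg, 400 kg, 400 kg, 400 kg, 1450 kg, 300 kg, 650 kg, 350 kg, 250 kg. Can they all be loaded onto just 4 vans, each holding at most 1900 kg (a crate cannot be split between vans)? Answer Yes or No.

Yes

A valid assignment using 4 vans:
  van 1: 1450 + 450 = 1900
  van 2: 750 + 700 + 400 = 1850
  van 3: 650 + 550 + 400 + 300 = 1900
  van 4: 400 + 350 + 250 + 250 = 1250
Every load is within 1900 kg, so 4 vans suffice.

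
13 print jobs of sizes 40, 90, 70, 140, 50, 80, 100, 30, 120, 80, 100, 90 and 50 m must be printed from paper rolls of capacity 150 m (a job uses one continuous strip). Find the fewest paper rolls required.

Total = 140 + 120 + 100 + 100 + 90 + 90 + 80 + 80 + 70 + 50 + 50 + 40 + 30 = 1040 m.
Lower bound: ⌈1040/150⌉ = 7 paper rolls.
Also, 8 print jobs each exceed 75 m, and no two of those can share a roll, so at least 8 paper rolls are needed.
A packing using 8 paper rolls:
  roll 1: 140 = 140
  roll 2: 120 + 30 = 150
  roll 3: 100 + 50 = 150
  roll 4: 100 + 50 = 150
  roll 5: 90 + 40 = 130
  roll 6: 90 = 90
  roll 7: 80 + 70 = 150
  roll 8: 80 = 80
This matches the lower bound, so 8 is optimal.

8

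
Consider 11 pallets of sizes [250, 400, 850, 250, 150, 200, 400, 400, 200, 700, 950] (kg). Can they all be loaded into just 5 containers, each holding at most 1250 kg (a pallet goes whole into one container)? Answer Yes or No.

Yes

A valid assignment using 4 containers:
  container 1: 950 + 250 = 1200
  container 2: 850 + 400 = 1250
  container 3: 700 + 400 + 150 = 1250
  container 4: 400 + 250 + 200 + 200 = 1050
That uses only 4 ≤ 5, so 5 containers are enough.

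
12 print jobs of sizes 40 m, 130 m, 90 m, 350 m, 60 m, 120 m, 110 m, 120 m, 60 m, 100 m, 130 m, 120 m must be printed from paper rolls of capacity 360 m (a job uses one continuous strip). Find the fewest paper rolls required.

Total = 350 + 130 + 130 + 120 + 120 + 120 + 110 + 100 + 90 + 60 + 60 + 40 = 1430 m.
Lower bound: ⌈1430/360⌉ = 4 paper rolls.
A packing using 4 paper rolls:
  roll 1: 350 = 350
  roll 2: 130 + 130 + 100 = 360
  roll 3: 120 + 120 + 120 = 360
  roll 4: 110 + 90 + 60 + 60 + 40 = 360
This matches the lower bound, so 4 is optimal.

4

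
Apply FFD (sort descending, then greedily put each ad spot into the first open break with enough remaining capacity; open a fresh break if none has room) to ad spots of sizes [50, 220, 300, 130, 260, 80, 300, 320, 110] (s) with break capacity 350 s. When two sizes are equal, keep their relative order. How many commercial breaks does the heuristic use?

6

Sorted descending: 320, 300, 300, 260, 220, 130, 110, 80, 50.
  320 → break 1 (new)  [load 320/350]
  300 → break 2 (new)  [load 300/350]
  300 → break 3 (new)  [load 300/350]
  260 → break 4 (new)  [load 260/350]
  220 → break 5 (new)  [load 220/350]
  130 → break 5  [load 350/350]
  110 → break 6 (new)  [load 110/350]
  80 → break 4  [load 340/350]
  50 → break 2  [load 350/350]
6 commercial breaks opened.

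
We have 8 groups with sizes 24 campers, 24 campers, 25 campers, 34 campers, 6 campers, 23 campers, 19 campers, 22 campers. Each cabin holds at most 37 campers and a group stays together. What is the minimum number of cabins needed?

Total = 34 + 25 + 24 + 24 + 23 + 22 + 19 + 6 = 177 campers.
Lower bound: ⌈177/37⌉ = 5 cabins.
Also, 7 groups each exceed 37/2 campers, and no two of those can share a cabin, so at least 7 cabins are needed.
A packing using 7 cabins:
  cabin 1: 34 = 34
  cabin 2: 25 + 6 = 31
  cabin 3: 24 = 24
  cabin 4: 24 = 24
  cabin 5: 23 = 23
  cabin 6: 22 = 22
  cabin 7: 19 = 19
This matches the lower bound, so 7 is optimal.

7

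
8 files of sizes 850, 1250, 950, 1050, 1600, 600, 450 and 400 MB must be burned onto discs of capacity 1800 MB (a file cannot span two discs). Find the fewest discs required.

5

Total = 1600 + 1250 + 1050 + 950 + 850 + 600 + 450 + 400 = 7150 MB.
Lower bound: ⌈7150/1800⌉ = 4 discs.
A packing using 5 discs:
  disc 1: 1600 = 1600
  disc 2: 1250 + 450 = 1700
  disc 3: 1050 + 600 = 1650
  disc 4: 950 + 850 = 1800
  disc 5: 400 = 400
No arrangement into 4 discs stays within capacity, so 5 is optimal.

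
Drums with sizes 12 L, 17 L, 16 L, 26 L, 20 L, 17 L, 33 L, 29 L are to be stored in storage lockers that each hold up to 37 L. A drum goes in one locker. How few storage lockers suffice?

6

Total = 33 + 29 + 26 + 20 + 17 + 17 + 16 + 12 = 170 L.
Lower bound: ⌈170/37⌉ = 5 storage lockers.
A packing using 6 storage lockers:
  locker 1: 33 = 33
  locker 2: 29 = 29
  locker 3: 26 = 26
  locker 4: 20 + 17 = 37
  locker 5: 17 + 16 = 33
  locker 6: 12 = 12
No arrangement into 5 storage lockers stays within capacity, so 6 is optimal.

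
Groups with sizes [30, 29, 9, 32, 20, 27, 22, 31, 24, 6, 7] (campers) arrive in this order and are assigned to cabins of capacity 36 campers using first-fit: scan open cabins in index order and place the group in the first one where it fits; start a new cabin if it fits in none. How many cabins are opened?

  30 → cabin 1 (new)  [load 30/36]
  29 → cabin 2 (new)  [load 29/36]
  9 → cabin 3 (new)  [load 9/36]
  32 → cabin 4 (new)  [load 32/36]
  20 → cabin 3  [load 29/36]
  27 → cabin 5 (new)  [load 27/36]
  22 → cabin 6 (new)  [load 22/36]
  31 → cabin 7 (new)  [load 31/36]
  24 → cabin 8 (new)  [load 24/36]
  6 → cabin 1  [load 36/36]
  7 → cabin 2  [load 36/36]
8 cabins opened.

8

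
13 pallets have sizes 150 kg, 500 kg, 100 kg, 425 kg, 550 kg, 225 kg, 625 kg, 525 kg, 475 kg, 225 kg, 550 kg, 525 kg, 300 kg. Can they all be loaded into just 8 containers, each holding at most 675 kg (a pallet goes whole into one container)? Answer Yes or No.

Total = 5175 kg; ⌈5175/675⌉ = 8.
The bound of 8 does not rule out 8, but exhaustive search shows no assignment into 8 containers of capacity 675 kg exists — the minimum is 9.

No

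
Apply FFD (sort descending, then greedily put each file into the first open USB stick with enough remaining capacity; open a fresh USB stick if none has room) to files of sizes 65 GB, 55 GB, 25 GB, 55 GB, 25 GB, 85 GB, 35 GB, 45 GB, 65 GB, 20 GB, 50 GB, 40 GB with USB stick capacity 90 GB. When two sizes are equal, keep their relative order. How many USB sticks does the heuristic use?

7

Sorted descending: 85, 65, 65, 55, 55, 50, 45, 40, 35, 25, 25, 20.
  85 → USB stick 1 (new)  [load 85/90]
  65 → USB stick 2 (new)  [load 65/90]
  65 → USB stick 3 (new)  [load 65/90]
  55 → USB stick 4 (new)  [load 55/90]
  55 → USB stick 5 (new)  [load 55/90]
  50 → USB stick 6 (new)  [load 50/90]
  45 → USB stick 7 (new)  [load 45/90]
  40 → USB stick 6  [load 90/90]
  35 → USB stick 4  [load 90/90]
  25 → USB stick 2  [load 90/90]
  25 → USB stick 3  [load 90/90]
  20 → USB stick 5  [load 75/90]
7 USB sticks opened.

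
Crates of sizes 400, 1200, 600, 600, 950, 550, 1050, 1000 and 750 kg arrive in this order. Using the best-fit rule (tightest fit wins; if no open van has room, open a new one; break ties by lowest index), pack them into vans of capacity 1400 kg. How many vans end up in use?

  400 → van 1 (new)  [load 400/1400]
  1200 → van 2 (new)  [load 1200/1400]
  600 → van 1  [load 1000/1400]
  600 → van 3 (new)  [load 600/1400]
  950 → van 4 (new)  [load 950/1400]
  550 → van 3  [load 1150/1400]
  1050 → van 5 (new)  [load 1050/1400]
  1000 → van 6 (new)  [load 1000/1400]
  750 → van 7 (new)  [load 750/1400]
7 vans opened.

7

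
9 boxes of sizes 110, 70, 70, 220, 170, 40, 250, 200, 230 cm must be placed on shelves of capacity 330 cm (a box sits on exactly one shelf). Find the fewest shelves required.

Total = 250 + 230 + 220 + 200 + 170 + 110 + 70 + 70 + 40 = 1360 cm.
Lower bound: ⌈1360/330⌉ = 5 shelves.
A packing using 5 shelves:
  shelf 1: 250 + 70 = 320
  shelf 2: 230 + 70 = 300
  shelf 3: 220 + 110 = 330
  shelf 4: 200 + 40 = 240
  shelf 5: 170 = 170
This matches the lower bound, so 5 is optimal.

5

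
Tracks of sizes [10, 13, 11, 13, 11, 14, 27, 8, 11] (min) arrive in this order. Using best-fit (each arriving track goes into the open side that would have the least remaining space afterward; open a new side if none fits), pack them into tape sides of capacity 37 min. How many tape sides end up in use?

  10 → side 1 (new)  [load 10/37]
  13 → side 1  [load 23/37]
  11 → side 1  [load 34/37]
  13 → side 2 (new)  [load 13/37]
  11 → side 2  [load 24/37]
  14 → side 3 (new)  [load 14/37]
  27 → side 4 (new)  [load 27/37]
  8 → side 4  [load 35/37]
  11 → side 2  [load 35/37]
4 tape sides opened.

4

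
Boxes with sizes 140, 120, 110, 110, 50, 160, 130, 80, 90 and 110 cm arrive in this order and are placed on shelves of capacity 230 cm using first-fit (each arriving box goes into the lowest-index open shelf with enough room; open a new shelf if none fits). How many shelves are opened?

  140 → shelf 1 (new)  [load 140/230]
  120 → shelf 2 (new)  [load 120/230]
  110 → shelf 2  [load 230/230]
  110 → shelf 3 (new)  [load 110/230]
  50 → shelf 1  [load 190/230]
  160 → shelf 4 (new)  [load 160/230]
  130 → shelf 5 (new)  [load 130/230]
  80 → shelf 3  [load 190/230]
  90 → shelf 5  [load 220/230]
  110 → shelf 6 (new)  [load 110/230]
6 shelves opened.

6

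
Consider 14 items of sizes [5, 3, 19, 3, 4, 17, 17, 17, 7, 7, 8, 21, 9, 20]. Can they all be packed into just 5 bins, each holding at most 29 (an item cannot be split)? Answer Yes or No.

No

Total = 157; ⌈157/29⌉ = 6.
At least 6 bins are required, but only 5 are allowed.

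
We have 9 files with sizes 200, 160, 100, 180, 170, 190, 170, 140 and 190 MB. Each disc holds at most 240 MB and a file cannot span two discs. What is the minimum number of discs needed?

8

Total = 200 + 190 + 190 + 180 + 170 + 170 + 160 + 140 + 100 = 1500 MB.
Lower bound: ⌈1500/240⌉ = 7 discs.
Also, 8 files each exceed 120 MB, and no two of those can share a disc, so at least 8 discs are needed.
A packing using 8 discs:
  disc 1: 200 = 200
  disc 2: 190 = 190
  disc 3: 190 = 190
  disc 4: 180 = 180
  disc 5: 170 = 170
  disc 6: 170 = 170
  disc 7: 160 = 160
  disc 8: 140 + 100 = 240
This matches the lower bound, so 8 is optimal.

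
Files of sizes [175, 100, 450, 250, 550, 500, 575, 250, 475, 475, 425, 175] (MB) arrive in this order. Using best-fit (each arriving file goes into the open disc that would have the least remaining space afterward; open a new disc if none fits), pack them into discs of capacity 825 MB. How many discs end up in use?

7

  175 → disc 1 (new)  [load 175/825]
  100 → disc 1  [load 275/825]
  450 → disc 1  [load 725/825]
  250 → disc 2 (new)  [load 250/825]
  550 → disc 2  [load 800/825]
  500 → disc 3 (new)  [load 500/825]
  575 → disc 4 (new)  [load 575/825]
  250 → disc 4  [load 825/825]
  475 → disc 5 (new)  [load 475/825]
  475 → disc 6 (new)  [load 475/825]
  425 → disc 7 (new)  [load 425/825]
  175 → disc 3  [load 675/825]
7 discs opened.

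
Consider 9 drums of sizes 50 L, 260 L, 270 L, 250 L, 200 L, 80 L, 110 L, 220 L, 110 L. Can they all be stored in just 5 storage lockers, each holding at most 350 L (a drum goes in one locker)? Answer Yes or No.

Yes

A valid assignment using 5 storage lockers:
  locker 1: 270 + 80 = 350
  locker 2: 260 + 50 = 310
  locker 3: 250 = 250
  locker 4: 220 + 110 = 330
  locker 5: 200 + 110 = 310
Every load is within 350 L, so 5 storage lockers suffice.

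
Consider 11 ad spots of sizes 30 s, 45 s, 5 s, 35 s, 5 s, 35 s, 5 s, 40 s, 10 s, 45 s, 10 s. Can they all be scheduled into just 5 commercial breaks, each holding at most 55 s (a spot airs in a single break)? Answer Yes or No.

Total = 265 s; ⌈265/55⌉ = 5.
6 ad spots each exceed half the capacity and cannot share a break, forcing at least 6 commercial breaks.
At least 6 commercial breaks are required, but only 5 are allowed.

No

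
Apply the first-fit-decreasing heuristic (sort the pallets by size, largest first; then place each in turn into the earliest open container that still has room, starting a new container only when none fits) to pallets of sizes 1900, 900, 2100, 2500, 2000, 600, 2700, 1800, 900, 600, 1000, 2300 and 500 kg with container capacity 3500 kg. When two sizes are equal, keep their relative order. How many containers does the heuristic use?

7

Sorted descending: 2700, 2500, 2300, 2100, 2000, 1900, 1800, 1000, 900, 900, 600, 600, 500.
  2700 → container 1 (new)  [load 2700/3500]
  2500 → container 2 (new)  [load 2500/3500]
  2300 → container 3 (new)  [load 2300/3500]
  2100 → container 4 (new)  [load 2100/3500]
  2000 → container 5 (new)  [load 2000/3500]
  1900 → container 6 (new)  [load 1900/3500]
  1800 → container 7 (new)  [load 1800/3500]
  1000 → container 2  [load 3500/3500]
  900 → container 3  [load 3200/3500]
  900 → container 4  [load 3000/3500]
  600 → container 1  [load 3300/3500]
  600 → container 5  [load 2600/3500]
  500 → container 4  [load 3500/3500]
7 containers opened.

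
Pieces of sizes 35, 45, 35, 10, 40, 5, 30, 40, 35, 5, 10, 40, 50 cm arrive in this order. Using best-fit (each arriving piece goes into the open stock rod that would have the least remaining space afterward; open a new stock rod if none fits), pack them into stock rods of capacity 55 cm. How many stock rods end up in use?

9

  35 → stock rod 1 (new)  [load 35/55]
  45 → stock rod 2 (new)  [load 45/55]
  35 → stock rod 3 (new)  [load 35/55]
  10 → stock rod 2  [load 55/55]
  40 → stock rod 4 (new)  [load 40/55]
  5 → stock rod 4  [load 45/55]
  30 → stock rod 5 (new)  [load 30/55]
  40 → stock rod 6 (new)  [load 40/55]
  35 → stock rod 7 (new)  [load 35/55]
  5 → stock rod 4  [load 50/55]
  10 → stock rod 6  [load 50/55]
  40 → stock rod 8 (new)  [load 40/55]
  50 → stock rod 9 (new)  [load 50/55]
9 stock rods opened.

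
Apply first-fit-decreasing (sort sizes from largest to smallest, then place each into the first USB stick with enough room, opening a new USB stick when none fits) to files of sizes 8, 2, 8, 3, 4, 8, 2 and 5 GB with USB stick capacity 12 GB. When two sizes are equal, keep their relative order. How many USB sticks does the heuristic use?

Sorted descending: 8, 8, 8, 5, 4, 3, 2, 2.
  8 → USB stick 1 (new)  [load 8/12]
  8 → USB stick 2 (new)  [load 8/12]
  8 → USB stick 3 (new)  [load 8/12]
  5 → USB stick 4 (new)  [load 5/12]
  4 → USB stick 1  [load 12/12]
  3 → USB stick 2  [load 11/12]
  2 → USB stick 3  [load 10/12]
  2 → USB stick 3  [load 12/12]
4 USB sticks opened.

4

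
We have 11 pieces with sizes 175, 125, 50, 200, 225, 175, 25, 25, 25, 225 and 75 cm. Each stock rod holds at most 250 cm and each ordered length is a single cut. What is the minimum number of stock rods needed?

Total = 225 + 225 + 200 + 175 + 175 + 125 + 75 + 50 + 25 + 25 + 25 = 1325 cm.
Lower bound: ⌈1325/250⌉ = 6 stock rods.
A packing using 6 stock rods:
  stock rod 1: 225 + 25 = 250
  stock rod 2: 225 + 25 = 250
  stock rod 3: 200 + 50 = 250
  stock rod 4: 175 + 75 = 250
  stock rod 5: 175 + 25 = 200
  stock rod 6: 125 = 125
This matches the lower bound, so 6 is optimal.

6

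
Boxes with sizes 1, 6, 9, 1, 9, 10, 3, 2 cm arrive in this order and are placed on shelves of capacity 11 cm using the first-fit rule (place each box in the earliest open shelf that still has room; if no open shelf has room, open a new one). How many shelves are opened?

4

  1 → shelf 1 (new)  [load 1/11]
  6 → shelf 1  [load 7/11]
  9 → shelf 2 (new)  [load 9/11]
  1 → shelf 1  [load 8/11]
  9 → shelf 3 (new)  [load 9/11]
  10 → shelf 4 (new)  [load 10/11]
  3 → shelf 1  [load 11/11]
  2 → shelf 2  [load 11/11]
4 shelves opened.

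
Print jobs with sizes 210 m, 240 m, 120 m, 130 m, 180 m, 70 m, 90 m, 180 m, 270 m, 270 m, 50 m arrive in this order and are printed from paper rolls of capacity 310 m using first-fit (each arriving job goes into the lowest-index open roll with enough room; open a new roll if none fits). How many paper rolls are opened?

  210 → roll 1 (new)  [load 210/310]
  240 → roll 2 (new)  [load 240/310]
  120 → roll 3 (new)  [load 120/310]
  130 → roll 3  [load 250/310]
  180 → roll 4 (new)  [load 180/310]
  70 → roll 1  [load 280/310]
  90 → roll 4  [load 270/310]
  180 → roll 5 (new)  [load 180/310]
  270 → roll 6 (new)  [load 270/310]
  270 → roll 7 (new)  [load 270/310]
  50 → roll 2  [load 290/310]
7 paper rolls opened.

7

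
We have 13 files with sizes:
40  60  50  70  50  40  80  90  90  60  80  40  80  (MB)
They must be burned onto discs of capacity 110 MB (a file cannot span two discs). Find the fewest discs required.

Total = 90 + 90 + 80 + 80 + 80 + 70 + 60 + 60 + 50 + 50 + 40 + 40 + 40 = 830 MB.
Lower bound: ⌈830/110⌉ = 8 discs.
A packing using 9 discs:
  disc 1: 90 = 90
  disc 2: 90 = 90
  disc 3: 80 = 80
  disc 4: 80 = 80
  disc 5: 80 = 80
  disc 6: 70 + 40 = 110
  disc 7: 60 + 50 = 110
  disc 8: 60 + 50 = 110
  disc 9: 40 + 40 = 80
No arrangement into 8 discs stays within capacity, so 9 is optimal.

9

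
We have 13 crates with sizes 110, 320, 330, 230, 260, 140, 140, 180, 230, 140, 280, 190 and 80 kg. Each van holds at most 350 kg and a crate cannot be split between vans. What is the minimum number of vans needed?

Total = 330 + 320 + 280 + 260 + 230 + 230 + 190 + 180 + 140 + 140 + 140 + 110 + 80 = 2630 kg.
Lower bound: ⌈2630/350⌉ = 8 vans.
A packing using 9 vans:
  van 1: 330 = 330
  van 2: 320 = 320
  van 3: 280 = 280
  van 4: 260 + 80 = 340
  van 5: 230 + 110 = 340
  van 6: 230 = 230
  van 7: 190 + 140 = 330
  van 8: 180 + 140 = 320
  van 9: 140 = 140
No arrangement into 8 vans stays within capacity, so 9 is optimal.

9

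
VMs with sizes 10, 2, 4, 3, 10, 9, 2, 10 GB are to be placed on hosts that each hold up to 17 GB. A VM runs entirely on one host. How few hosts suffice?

4

Total = 10 + 10 + 10 + 9 + 4 + 3 + 2 + 2 = 50 GB.
Lower bound: ⌈50/17⌉ = 3 hosts.
Also, 4 VMs each exceed 17/2 GB, and no two of those can share a host, so at least 4 hosts are needed.
A packing using 4 hosts:
  host 1: 10 + 4 + 3 = 17
  host 2: 10 + 2 + 2 = 14
  host 3: 10 = 10
  host 4: 9 = 9
This matches the lower bound, so 4 is optimal.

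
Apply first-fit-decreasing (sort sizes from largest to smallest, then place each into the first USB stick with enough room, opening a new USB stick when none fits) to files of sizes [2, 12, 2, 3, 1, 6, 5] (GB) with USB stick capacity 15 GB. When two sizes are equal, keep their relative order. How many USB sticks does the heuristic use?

Sorted descending: 12, 6, 5, 3, 2, 2, 1.
  12 → USB stick 1 (new)  [load 12/15]
  6 → USB stick 2 (new)  [load 6/15]
  5 → USB stick 2  [load 11/15]
  3 → USB stick 1  [load 15/15]
  2 → USB stick 2  [load 13/15]
  2 → USB stick 2  [load 15/15]
  1 → USB stick 3 (new)  [load 1/15]
3 USB sticks opened.

3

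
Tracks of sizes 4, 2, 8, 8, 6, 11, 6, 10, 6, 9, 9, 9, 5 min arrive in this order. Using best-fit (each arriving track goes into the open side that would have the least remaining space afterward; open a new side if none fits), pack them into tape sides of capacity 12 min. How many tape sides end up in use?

  4 → side 1 (new)  [load 4/12]
  2 → side 1  [load 6/12]
  8 → side 2 (new)  [load 8/12]
  8 → side 3 (new)  [load 8/12]
  6 → side 1  [load 12/12]
  11 → side 4 (new)  [load 11/12]
  6 → side 5 (new)  [load 6/12]
  10 → side 6 (new)  [load 10/12]
  6 → side 5  [load 12/12]
  9 → side 7 (new)  [load 9/12]
  9 → side 8 (new)  [load 9/12]
  9 → side 9 (new)  [load 9/12]
  5 → side 10 (new)  [load 5/12]
10 tape sides opened.

10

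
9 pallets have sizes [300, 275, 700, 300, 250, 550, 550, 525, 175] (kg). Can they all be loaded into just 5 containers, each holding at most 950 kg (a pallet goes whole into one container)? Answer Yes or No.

Yes

A valid assignment using 5 containers:
  container 1: 700 + 250 = 950
  container 2: 550 + 300 = 850
  container 3: 550 + 300 = 850
  container 4: 525 + 275 = 800
  container 5: 175 = 175
Every load is within 950 kg, so 5 containers suffice.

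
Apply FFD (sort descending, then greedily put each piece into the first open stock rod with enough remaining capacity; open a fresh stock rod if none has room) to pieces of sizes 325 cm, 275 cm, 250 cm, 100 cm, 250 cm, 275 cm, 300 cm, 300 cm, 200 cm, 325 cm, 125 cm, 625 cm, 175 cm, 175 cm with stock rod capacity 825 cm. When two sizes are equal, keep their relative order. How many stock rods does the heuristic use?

5

Sorted descending: 625, 325, 325, 300, 300, 275, 275, 250, 250, 200, 175, 175, 125, 100.
  625 → stock rod 1 (new)  [load 625/825]
  325 → stock rod 2 (new)  [load 325/825]
  325 → stock rod 2  [load 650/825]
  300 → stock rod 3 (new)  [load 300/825]
  300 → stock rod 3  [load 600/825]
  275 → stock rod 4 (new)  [load 275/825]
  275 → stock rod 4  [load 550/825]
  250 → stock rod 4  [load 800/825]
  250 → stock rod 5 (new)  [load 250/825]
  200 → stock rod 1  [load 825/825]
  175 → stock rod 2  [load 825/825]
  175 → stock rod 3  [load 775/825]
  125 → stock rod 5  [load 375/825]
  100 → stock rod 5  [load 475/825]
5 stock rods opened.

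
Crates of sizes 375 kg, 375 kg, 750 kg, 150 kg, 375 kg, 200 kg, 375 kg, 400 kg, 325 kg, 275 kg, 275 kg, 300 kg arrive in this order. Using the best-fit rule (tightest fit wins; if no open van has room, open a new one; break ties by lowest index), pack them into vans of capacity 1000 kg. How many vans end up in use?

  375 → van 1 (new)  [load 375/1000]
  375 → van 1  [load 750/1000]
  750 → van 2 (new)  [load 750/1000]
  150 → van 1  [load 900/1000]
  375 → van 3 (new)  [load 375/1000]
  200 → van 2  [load 950/1000]
  375 → van 3  [load 750/1000]
  400 → van 4 (new)  [load 400/1000]
  325 → van 4  [load 725/1000]
  275 → van 4  [load 1000/1000]
  275 → van 5 (new)  [load 275/1000]
  300 → van 5  [load 575/1000]
5 vans opened.

5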